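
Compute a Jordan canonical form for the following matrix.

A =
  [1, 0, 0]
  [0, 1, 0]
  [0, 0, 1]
J_1(1) ⊕ J_1(1) ⊕ J_1(1)

The characteristic polynomial is
  det(x·I − A) = x^3 - 3*x^2 + 3*x - 1 = (x - 1)^3

Eigenvalues and multiplicities (the geometric multiplicity of λ is n − rank(A − λI), which equals the number of Jordan blocks for λ):
  λ = 1: algebraic multiplicity = 3, geometric multiplicity = 3

Determining the block sizes for each eigenvalue:
  λ = 1: gm = am = 3, so every block has size 1 → block sizes [1, 1, 1]

Assembling the blocks gives a Jordan form
J =
  [1, 0, 0]
  [0, 1, 0]
  [0, 0, 1]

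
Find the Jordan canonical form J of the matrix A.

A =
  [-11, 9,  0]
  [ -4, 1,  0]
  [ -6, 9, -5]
J_2(-5) ⊕ J_1(-5)

The characteristic polynomial is
  det(x·I − A) = x^3 + 15*x^2 + 75*x + 125 = (x + 5)^3

Eigenvalues and multiplicities (the geometric multiplicity of λ is n − rank(A − λI), which equals the number of Jordan blocks for λ):
  λ = -5: algebraic multiplicity = 3, geometric multiplicity = 2

Determining the block sizes for each eigenvalue:
  λ = -5: 2 blocks summing to 3 forces exactly one block of size 2 and the rest size 1 → block sizes [2, 1]

Assembling the blocks gives a Jordan form
J =
  [-5,  1,  0]
  [ 0, -5,  0]
  [ 0,  0, -5]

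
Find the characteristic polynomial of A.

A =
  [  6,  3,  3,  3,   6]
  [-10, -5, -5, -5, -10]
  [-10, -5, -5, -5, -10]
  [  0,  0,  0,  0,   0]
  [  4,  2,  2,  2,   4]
x^5

Expanding det(x·I − A) (e.g. by cofactor expansion or by noting that A is similar to its Jordan form J, which has the same characteristic polynomial as A) gives
  χ_A(x) = x^5
which factors as x^5. The eigenvalues (with algebraic multiplicities) are λ = 0 with multiplicity 5.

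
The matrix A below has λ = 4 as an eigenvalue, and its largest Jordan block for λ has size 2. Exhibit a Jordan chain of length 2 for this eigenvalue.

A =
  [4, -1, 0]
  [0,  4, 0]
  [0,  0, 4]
A Jordan chain for λ = 4 of length 2:
v_1 = (-1, 0, 0)ᵀ
v_2 = (0, 1, 0)ᵀ

Let N = A − (4)·I. We want v_2 with N^2 v_2 = 0 but N^1 v_2 ≠ 0; then v_{j-1} := N · v_j for j = 2, …, 2.

Pick v_2 = (0, 1, 0)ᵀ.
Then v_1 = N · v_2 = (-1, 0, 0)ᵀ.

Sanity check: (A − (4)·I) v_1 = (0, 0, 0)ᵀ = 0. ✓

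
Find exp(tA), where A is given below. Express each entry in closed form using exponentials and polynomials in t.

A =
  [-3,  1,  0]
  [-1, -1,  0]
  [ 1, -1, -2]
e^{tA} =
  [-t*exp(-2*t) + exp(-2*t), t*exp(-2*t), 0]
  [-t*exp(-2*t), t*exp(-2*t) + exp(-2*t), 0]
  [t*exp(-2*t), -t*exp(-2*t), exp(-2*t)]

Strategy: write A = P · J · P⁻¹ where J is a Jordan canonical form, so e^{tA} = P · e^{tJ} · P⁻¹, and e^{tJ} can be computed block-by-block.

A has Jordan form
J =
  [-2,  1,  0]
  [ 0, -2,  0]
  [ 0,  0, -2]
(up to reordering of blocks).

Per-block formulas:
  For a 1×1 block at λ = -2: exp(t · [-2]) = [e^(-2t)].
  For a 2×2 Jordan block J_2(-2): exp(t · J_2(-2)) = e^(-2t)·(I + t·N), where N is the 2×2 nilpotent shift.

After assembling e^{tJ} and conjugating by P, we get:

e^{tA} =
  [-t*exp(-2*t) + exp(-2*t), t*exp(-2*t), 0]
  [-t*exp(-2*t), t*exp(-2*t) + exp(-2*t), 0]
  [t*exp(-2*t), -t*exp(-2*t), exp(-2*t)]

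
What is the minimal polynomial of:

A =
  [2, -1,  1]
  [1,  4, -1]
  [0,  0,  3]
x^2 - 6*x + 9

The characteristic polynomial is χ_A(x) = (x - 3)^3, so the eigenvalues are known. The minimal polynomial is
  m_A(x) = Π_λ (x − λ)^{k_λ}
where k_λ is the size of the *largest* Jordan block for λ (equivalently, the smallest k with (A − λI)^k v = 0 for every generalised eigenvector v of λ).

  λ = 3: largest Jordan block has size 2, contributing (x − 3)^2

So m_A(x) = (x - 3)^2 = x^2 - 6*x + 9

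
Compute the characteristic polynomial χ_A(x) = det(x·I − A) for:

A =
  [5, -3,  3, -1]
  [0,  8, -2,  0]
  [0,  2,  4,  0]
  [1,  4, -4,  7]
x^4 - 24*x^3 + 216*x^2 - 864*x + 1296

Expanding det(x·I − A) (e.g. by cofactor expansion or by noting that A is similar to its Jordan form J, which has the same characteristic polynomial as A) gives
  χ_A(x) = x^4 - 24*x^3 + 216*x^2 - 864*x + 1296
which factors as (x - 6)^4. The eigenvalues (with algebraic multiplicities) are λ = 6 with multiplicity 4.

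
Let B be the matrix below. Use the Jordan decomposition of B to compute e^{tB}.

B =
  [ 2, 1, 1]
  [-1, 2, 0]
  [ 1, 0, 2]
e^{tB} =
  [exp(2*t), t*exp(2*t), t*exp(2*t)]
  [-t*exp(2*t), -t^2*exp(2*t)/2 + exp(2*t), -t^2*exp(2*t)/2]
  [t*exp(2*t), t^2*exp(2*t)/2, t^2*exp(2*t)/2 + exp(2*t)]

Strategy: write B = P · J · P⁻¹ where J is a Jordan canonical form, so e^{tB} = P · e^{tJ} · P⁻¹, and e^{tJ} can be computed block-by-block.

B has Jordan form
J =
  [2, 1, 0]
  [0, 2, 1]
  [0, 0, 2]
(up to reordering of blocks).

Per-block formulas:
  For a 3×3 Jordan block J_3(2): exp(t · J_3(2)) = e^(2t)·(I + t·N + (t^2/2)·N^2), where N is the 3×3 nilpotent shift.

After assembling e^{tJ} and conjugating by P, we get:

e^{tB} =
  [exp(2*t), t*exp(2*t), t*exp(2*t)]
  [-t*exp(2*t), -t^2*exp(2*t)/2 + exp(2*t), -t^2*exp(2*t)/2]
  [t*exp(2*t), t^2*exp(2*t)/2, t^2*exp(2*t)/2 + exp(2*t)]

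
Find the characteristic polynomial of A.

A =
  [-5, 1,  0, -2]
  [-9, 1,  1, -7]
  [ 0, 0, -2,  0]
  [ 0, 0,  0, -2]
x^4 + 8*x^3 + 24*x^2 + 32*x + 16

Expanding det(x·I − A) (e.g. by cofactor expansion or by noting that A is similar to its Jordan form J, which has the same characteristic polynomial as A) gives
  χ_A(x) = x^4 + 8*x^3 + 24*x^2 + 32*x + 16
which factors as (x + 2)^4. The eigenvalues (with algebraic multiplicities) are λ = -2 with multiplicity 4.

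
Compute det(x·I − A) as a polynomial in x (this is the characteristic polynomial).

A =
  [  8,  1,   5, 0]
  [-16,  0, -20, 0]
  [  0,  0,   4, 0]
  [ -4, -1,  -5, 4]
x^4 - 16*x^3 + 96*x^2 - 256*x + 256

Expanding det(x·I − A) (e.g. by cofactor expansion or by noting that A is similar to its Jordan form J, which has the same characteristic polynomial as A) gives
  χ_A(x) = x^4 - 16*x^3 + 96*x^2 - 256*x + 256
which factors as (x - 4)^4. The eigenvalues (with algebraic multiplicities) are λ = 4 with multiplicity 4.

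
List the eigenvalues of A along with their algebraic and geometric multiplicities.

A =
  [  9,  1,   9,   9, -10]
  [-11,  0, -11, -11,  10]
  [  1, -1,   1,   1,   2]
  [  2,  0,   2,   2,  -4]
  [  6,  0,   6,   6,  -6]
λ = 0: alg = 4, geom = 2; λ = 6: alg = 1, geom = 1

Step 1 — factor the characteristic polynomial to read off the algebraic multiplicities:
  χ_A(x) = x^4*(x - 6)

Step 2 — compute geometric multiplicities via the rank-nullity identity g(λ) = n − rank(A − λI):
  rank(A − (0)·I) = 3, so dim ker(A − (0)·I) = n − 3 = 2
  rank(A − (6)·I) = 4, so dim ker(A − (6)·I) = n − 4 = 1

Summary:
  λ = 0: algebraic multiplicity = 4, geometric multiplicity = 2
  λ = 6: algebraic multiplicity = 1, geometric multiplicity = 1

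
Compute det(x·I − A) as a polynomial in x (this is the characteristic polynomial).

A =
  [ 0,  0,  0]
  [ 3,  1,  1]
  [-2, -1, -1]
x^3

Expanding det(x·I − A) (e.g. by cofactor expansion or by noting that A is similar to its Jordan form J, which has the same characteristic polynomial as A) gives
  χ_A(x) = x^3
which factors as x^3. The eigenvalues (with algebraic multiplicities) are λ = 0 with multiplicity 3.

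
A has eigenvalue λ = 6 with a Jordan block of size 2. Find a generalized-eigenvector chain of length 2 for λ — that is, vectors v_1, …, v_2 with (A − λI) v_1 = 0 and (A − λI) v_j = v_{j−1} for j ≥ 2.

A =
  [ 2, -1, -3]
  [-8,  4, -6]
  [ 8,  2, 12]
A Jordan chain for λ = 6 of length 2:
v_1 = (-4, -8, 8)ᵀ
v_2 = (1, 0, 0)ᵀ

Let N = A − (6)·I. We want v_2 with N^2 v_2 = 0 but N^1 v_2 ≠ 0; then v_{j-1} := N · v_j for j = 2, …, 2.

Pick v_2 = (1, 0, 0)ᵀ.
Then v_1 = N · v_2 = (-4, -8, 8)ᵀ.

Sanity check: (A − (6)·I) v_1 = (0, 0, 0)ᵀ = 0. ✓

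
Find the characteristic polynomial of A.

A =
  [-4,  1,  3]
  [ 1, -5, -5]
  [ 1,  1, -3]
x^3 + 12*x^2 + 48*x + 64

Expanding det(x·I − A) (e.g. by cofactor expansion or by noting that A is similar to its Jordan form J, which has the same characteristic polynomial as A) gives
  χ_A(x) = x^3 + 12*x^2 + 48*x + 64
which factors as (x + 4)^3. The eigenvalues (with algebraic multiplicities) are λ = -4 with multiplicity 3.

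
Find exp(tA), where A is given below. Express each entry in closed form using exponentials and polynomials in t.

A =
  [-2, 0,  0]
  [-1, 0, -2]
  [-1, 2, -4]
e^{tA} =
  [exp(-2*t), 0, 0]
  [-t*exp(-2*t), 2*t*exp(-2*t) + exp(-2*t), -2*t*exp(-2*t)]
  [-t*exp(-2*t), 2*t*exp(-2*t), -2*t*exp(-2*t) + exp(-2*t)]

Strategy: write A = P · J · P⁻¹ where J is a Jordan canonical form, so e^{tA} = P · e^{tJ} · P⁻¹, and e^{tJ} can be computed block-by-block.

A has Jordan form
J =
  [-2,  1,  0]
  [ 0, -2,  0]
  [ 0,  0, -2]
(up to reordering of blocks).

Per-block formulas:
  For a 1×1 block at λ = -2: exp(t · [-2]) = [e^(-2t)].
  For a 2×2 Jordan block J_2(-2): exp(t · J_2(-2)) = e^(-2t)·(I + t·N), where N is the 2×2 nilpotent shift.

After assembling e^{tJ} and conjugating by P, we get:

e^{tA} =
  [exp(-2*t), 0, 0]
  [-t*exp(-2*t), 2*t*exp(-2*t) + exp(-2*t), -2*t*exp(-2*t)]
  [-t*exp(-2*t), 2*t*exp(-2*t), -2*t*exp(-2*t) + exp(-2*t)]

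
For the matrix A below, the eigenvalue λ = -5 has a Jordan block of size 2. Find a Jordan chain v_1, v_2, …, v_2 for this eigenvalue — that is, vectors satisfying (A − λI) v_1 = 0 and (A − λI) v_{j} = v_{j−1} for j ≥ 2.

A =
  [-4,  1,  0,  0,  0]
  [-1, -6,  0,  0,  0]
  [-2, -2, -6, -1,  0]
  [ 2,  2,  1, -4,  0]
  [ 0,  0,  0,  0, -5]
A Jordan chain for λ = -5 of length 2:
v_1 = (1, -1, -2, 2, 0)ᵀ
v_2 = (1, 0, 0, 0, 0)ᵀ

Let N = A − (-5)·I. We want v_2 with N^2 v_2 = 0 but N^1 v_2 ≠ 0; then v_{j-1} := N · v_j for j = 2, …, 2.

Pick v_2 = (1, 0, 0, 0, 0)ᵀ.
Then v_1 = N · v_2 = (1, -1, -2, 2, 0)ᵀ.

Sanity check: (A − (-5)·I) v_1 = (0, 0, 0, 0, 0)ᵀ = 0. ✓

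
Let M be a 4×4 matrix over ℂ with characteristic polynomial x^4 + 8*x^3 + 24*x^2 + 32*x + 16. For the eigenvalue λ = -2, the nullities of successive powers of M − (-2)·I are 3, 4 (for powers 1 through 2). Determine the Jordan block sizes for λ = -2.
Block sizes for λ = -2: [2, 1, 1]

From the dimensions of kernels of powers, the number of Jordan blocks of size at least j is d_j − d_{j−1} where d_j = dim ker(N^j) (with d_0 = 0). Computing the differences gives [3, 1].
The number of blocks of size exactly k is (#blocks of size ≥ k) − (#blocks of size ≥ k + 1), so the partition is: 2 block(s) of size 1, 1 block(s) of size 2.
In nonincreasing order the block sizes are [2, 1, 1].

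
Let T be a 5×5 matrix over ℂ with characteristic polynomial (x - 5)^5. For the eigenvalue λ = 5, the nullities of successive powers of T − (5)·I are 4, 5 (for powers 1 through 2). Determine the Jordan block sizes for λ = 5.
Block sizes for λ = 5: [2, 1, 1, 1]

From the dimensions of kernels of powers, the number of Jordan blocks of size at least j is d_j − d_{j−1} where d_j = dim ker(N^j) (with d_0 = 0). Computing the differences gives [4, 1].
The number of blocks of size exactly k is (#blocks of size ≥ k) − (#blocks of size ≥ k + 1), so the partition is: 3 block(s) of size 1, 1 block(s) of size 2.
In nonincreasing order the block sizes are [2, 1, 1, 1].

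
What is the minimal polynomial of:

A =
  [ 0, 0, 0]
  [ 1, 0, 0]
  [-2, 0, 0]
x^2

The characteristic polynomial is χ_A(x) = x^3, so the eigenvalues are known. The minimal polynomial is
  m_A(x) = Π_λ (x − λ)^{k_λ}
where k_λ is the size of the *largest* Jordan block for λ (equivalently, the smallest k with (A − λI)^k v = 0 for every generalised eigenvector v of λ).

  λ = 0: largest Jordan block has size 2, contributing (x − 0)^2

So m_A(x) = x^2 = x^2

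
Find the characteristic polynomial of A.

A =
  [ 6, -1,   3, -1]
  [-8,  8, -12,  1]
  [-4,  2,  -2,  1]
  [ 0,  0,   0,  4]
x^4 - 16*x^3 + 96*x^2 - 256*x + 256

Expanding det(x·I − A) (e.g. by cofactor expansion or by noting that A is similar to its Jordan form J, which has the same characteristic polynomial as A) gives
  χ_A(x) = x^4 - 16*x^3 + 96*x^2 - 256*x + 256
which factors as (x - 4)^4. The eigenvalues (with algebraic multiplicities) are λ = 4 with multiplicity 4.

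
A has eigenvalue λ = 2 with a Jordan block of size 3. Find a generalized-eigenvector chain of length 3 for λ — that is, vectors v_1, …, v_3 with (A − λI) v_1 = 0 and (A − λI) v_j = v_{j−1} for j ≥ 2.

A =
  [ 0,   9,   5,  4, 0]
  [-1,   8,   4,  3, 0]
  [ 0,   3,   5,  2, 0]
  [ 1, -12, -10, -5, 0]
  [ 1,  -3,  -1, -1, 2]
A Jordan chain for λ = 2 of length 3:
v_1 = (-1, -1, -1, 3, 0)ᵀ
v_2 = (-2, -1, 0, 1, 1)ᵀ
v_3 = (1, 0, 0, 0, 0)ᵀ

Let N = A − (2)·I. We want v_3 with N^3 v_3 = 0 but N^2 v_3 ≠ 0; then v_{j-1} := N · v_j for j = 3, …, 2.

Pick v_3 = (1, 0, 0, 0, 0)ᵀ.
Then v_2 = N · v_3 = (-2, -1, 0, 1, 1)ᵀ.
Then v_1 = N · v_2 = (-1, -1, -1, 3, 0)ᵀ.

Sanity check: (A − (2)·I) v_1 = (0, 0, 0, 0, 0)ᵀ = 0. ✓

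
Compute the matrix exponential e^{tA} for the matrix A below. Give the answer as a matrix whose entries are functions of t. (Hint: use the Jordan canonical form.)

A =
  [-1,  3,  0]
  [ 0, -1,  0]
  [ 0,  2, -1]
e^{tA} =
  [exp(-t), 3*t*exp(-t), 0]
  [0, exp(-t), 0]
  [0, 2*t*exp(-t), exp(-t)]

Strategy: write A = P · J · P⁻¹ where J is a Jordan canonical form, so e^{tA} = P · e^{tJ} · P⁻¹, and e^{tJ} can be computed block-by-block.

A has Jordan form
J =
  [-1,  1,  0]
  [ 0, -1,  0]
  [ 0,  0, -1]
(up to reordering of blocks).

Per-block formulas:
  For a 1×1 block at λ = -1: exp(t · [-1]) = [e^(-1t)].
  For a 2×2 Jordan block J_2(-1): exp(t · J_2(-1)) = e^(-1t)·(I + t·N), where N is the 2×2 nilpotent shift.

After assembling e^{tJ} and conjugating by P, we get:

e^{tA} =
  [exp(-t), 3*t*exp(-t), 0]
  [0, exp(-t), 0]
  [0, 2*t*exp(-t), exp(-t)]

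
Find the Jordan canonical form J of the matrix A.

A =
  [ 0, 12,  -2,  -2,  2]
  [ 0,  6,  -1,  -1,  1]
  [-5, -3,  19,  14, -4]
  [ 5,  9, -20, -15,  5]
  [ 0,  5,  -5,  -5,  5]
J_1(0) ⊕ J_1(0) ⊕ J_3(5)

The characteristic polynomial is
  det(x·I − A) = x^5 - 15*x^4 + 75*x^3 - 125*x^2 = x^2*(x - 5)^3

Eigenvalues and multiplicities (the geometric multiplicity of λ is n − rank(A − λI), which equals the number of Jordan blocks for λ):
  λ = 0: algebraic multiplicity = 2, geometric multiplicity = 2
  λ = 5: algebraic multiplicity = 3, geometric multiplicity = 1

Determining the block sizes for each eigenvalue:
  λ = 0: gm = am = 2, so every block has size 1 → block sizes [1, 1]
  λ = 5: one block (gm = 1), so the single block has size am = 3 → block sizes [3]

Assembling the blocks gives a Jordan form
J =
  [0, 0, 0, 0, 0]
  [0, 0, 0, 0, 0]
  [0, 0, 5, 1, 0]
  [0, 0, 0, 5, 1]
  [0, 0, 0, 0, 5]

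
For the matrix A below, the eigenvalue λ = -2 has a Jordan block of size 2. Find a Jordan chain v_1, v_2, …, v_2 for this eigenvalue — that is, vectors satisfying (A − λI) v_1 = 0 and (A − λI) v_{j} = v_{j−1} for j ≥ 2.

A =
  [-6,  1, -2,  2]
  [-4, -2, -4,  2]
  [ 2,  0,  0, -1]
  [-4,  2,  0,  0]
A Jordan chain for λ = -2 of length 2:
v_1 = (-4, -4, 2, -4)ᵀ
v_2 = (1, 0, 0, 0)ᵀ

Let N = A − (-2)·I. We want v_2 with N^2 v_2 = 0 but N^1 v_2 ≠ 0; then v_{j-1} := N · v_j for j = 2, …, 2.

Pick v_2 = (1, 0, 0, 0)ᵀ.
Then v_1 = N · v_2 = (-4, -4, 2, -4)ᵀ.

Sanity check: (A − (-2)·I) v_1 = (0, 0, 0, 0)ᵀ = 0. ✓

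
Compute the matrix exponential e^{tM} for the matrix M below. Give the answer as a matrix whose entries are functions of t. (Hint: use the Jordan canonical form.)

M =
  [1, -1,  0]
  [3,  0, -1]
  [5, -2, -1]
e^{tM} =
  [-t^2 + t + 1, -t^2/2 - t, t^2/2]
  [-t^2 + 3*t, 1 - t^2/2, t^2/2 - t]
  [-3*t^2 + 5*t, -3*t^2/2 - 2*t, 3*t^2/2 - t + 1]

Strategy: write M = P · J · P⁻¹ where J is a Jordan canonical form, so e^{tM} = P · e^{tJ} · P⁻¹, and e^{tJ} can be computed block-by-block.

M has Jordan form
J =
  [0, 1, 0]
  [0, 0, 1]
  [0, 0, 0]
(up to reordering of blocks).

Per-block formulas:
  For a 3×3 Jordan block J_3(0): exp(t · J_3(0)) = e^(0t)·(I + t·N + (t^2/2)·N^2), where N is the 3×3 nilpotent shift.

After assembling e^{tJ} and conjugating by P, we get:

e^{tM} =
  [-t^2 + t + 1, -t^2/2 - t, t^2/2]
  [-t^2 + 3*t, 1 - t^2/2, t^2/2 - t]
  [-3*t^2 + 5*t, -3*t^2/2 - 2*t, 3*t^2/2 - t + 1]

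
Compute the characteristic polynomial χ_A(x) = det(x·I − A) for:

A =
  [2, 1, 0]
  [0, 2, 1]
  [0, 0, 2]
x^3 - 6*x^2 + 12*x - 8

Expanding det(x·I − A) (e.g. by cofactor expansion or by noting that A is similar to its Jordan form J, which has the same characteristic polynomial as A) gives
  χ_A(x) = x^3 - 6*x^2 + 12*x - 8
which factors as (x - 2)^3. The eigenvalues (with algebraic multiplicities) are λ = 2 with multiplicity 3.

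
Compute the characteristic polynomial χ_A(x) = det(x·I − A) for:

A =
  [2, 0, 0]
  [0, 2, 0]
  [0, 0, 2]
x^3 - 6*x^2 + 12*x - 8

Expanding det(x·I − A) (e.g. by cofactor expansion or by noting that A is similar to its Jordan form J, which has the same characteristic polynomial as A) gives
  χ_A(x) = x^3 - 6*x^2 + 12*x - 8
which factors as (x - 2)^3. The eigenvalues (with algebraic multiplicities) are λ = 2 with multiplicity 3.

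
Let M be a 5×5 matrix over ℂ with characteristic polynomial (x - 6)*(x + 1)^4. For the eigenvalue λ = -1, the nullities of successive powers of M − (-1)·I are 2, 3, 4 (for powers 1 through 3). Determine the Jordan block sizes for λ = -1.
Block sizes for λ = -1: [3, 1]

From the dimensions of kernels of powers, the number of Jordan blocks of size at least j is d_j − d_{j−1} where d_j = dim ker(N^j) (with d_0 = 0). Computing the differences gives [2, 1, 1].
The number of blocks of size exactly k is (#blocks of size ≥ k) − (#blocks of size ≥ k + 1), so the partition is: 1 block(s) of size 1, 1 block(s) of size 3.
In nonincreasing order the block sizes are [3, 1].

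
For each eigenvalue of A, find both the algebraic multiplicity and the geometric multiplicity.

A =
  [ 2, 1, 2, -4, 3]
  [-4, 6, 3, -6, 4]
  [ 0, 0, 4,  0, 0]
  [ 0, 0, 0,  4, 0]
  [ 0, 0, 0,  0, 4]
λ = 4: alg = 5, geom = 3

Step 1 — factor the characteristic polynomial to read off the algebraic multiplicities:
  χ_A(x) = (x - 4)^5

Step 2 — compute geometric multiplicities via the rank-nullity identity g(λ) = n − rank(A − λI):
  rank(A − (4)·I) = 2, so dim ker(A − (4)·I) = n − 2 = 3

Summary:
  λ = 4: algebraic multiplicity = 5, geometric multiplicity = 3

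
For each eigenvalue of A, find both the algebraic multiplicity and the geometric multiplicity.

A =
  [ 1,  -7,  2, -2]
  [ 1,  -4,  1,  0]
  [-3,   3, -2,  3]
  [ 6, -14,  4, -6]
λ = -5: alg = 1, geom = 1; λ = -2: alg = 3, geom = 1

Step 1 — factor the characteristic polynomial to read off the algebraic multiplicities:
  χ_A(x) = (x + 2)^3*(x + 5)

Step 2 — compute geometric multiplicities via the rank-nullity identity g(λ) = n − rank(A − λI):
  rank(A − (-5)·I) = 3, so dim ker(A − (-5)·I) = n − 3 = 1
  rank(A − (-2)·I) = 3, so dim ker(A − (-2)·I) = n − 3 = 1

Summary:
  λ = -5: algebraic multiplicity = 1, geometric multiplicity = 1
  λ = -2: algebraic multiplicity = 3, geometric multiplicity = 1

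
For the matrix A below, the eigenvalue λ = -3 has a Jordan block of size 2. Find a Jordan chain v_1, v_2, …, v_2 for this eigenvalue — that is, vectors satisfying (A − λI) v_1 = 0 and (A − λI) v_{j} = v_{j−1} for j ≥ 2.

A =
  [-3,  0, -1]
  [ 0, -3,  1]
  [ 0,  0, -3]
A Jordan chain for λ = -3 of length 2:
v_1 = (-1, 1, 0)ᵀ
v_2 = (0, 0, 1)ᵀ

Let N = A − (-3)·I. We want v_2 with N^2 v_2 = 0 but N^1 v_2 ≠ 0; then v_{j-1} := N · v_j for j = 2, …, 2.

Pick v_2 = (0, 0, 1)ᵀ.
Then v_1 = N · v_2 = (-1, 1, 0)ᵀ.

Sanity check: (A − (-3)·I) v_1 = (0, 0, 0)ᵀ = 0. ✓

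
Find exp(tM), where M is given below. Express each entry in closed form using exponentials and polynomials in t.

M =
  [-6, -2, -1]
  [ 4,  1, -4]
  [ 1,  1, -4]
e^{tM} =
  [-3*t*exp(-3*t) + exp(-3*t), -3*t^2*exp(-3*t)/2 - 2*t*exp(-3*t), 6*t^2*exp(-3*t) - t*exp(-3*t)]
  [4*t*exp(-3*t), 2*t^2*exp(-3*t) + 4*t*exp(-3*t) + exp(-3*t), -8*t^2*exp(-3*t) - 4*t*exp(-3*t)]
  [t*exp(-3*t), t^2*exp(-3*t)/2 + t*exp(-3*t), -2*t^2*exp(-3*t) - t*exp(-3*t) + exp(-3*t)]

Strategy: write M = P · J · P⁻¹ where J is a Jordan canonical form, so e^{tM} = P · e^{tJ} · P⁻¹, and e^{tJ} can be computed block-by-block.

M has Jordan form
J =
  [-3,  1,  0]
  [ 0, -3,  1]
  [ 0,  0, -3]
(up to reordering of blocks).

Per-block formulas:
  For a 3×3 Jordan block J_3(-3): exp(t · J_3(-3)) = e^(-3t)·(I + t·N + (t^2/2)·N^2), where N is the 3×3 nilpotent shift.

After assembling e^{tJ} and conjugating by P, we get:

e^{tM} =
  [-3*t*exp(-3*t) + exp(-3*t), -3*t^2*exp(-3*t)/2 - 2*t*exp(-3*t), 6*t^2*exp(-3*t) - t*exp(-3*t)]
  [4*t*exp(-3*t), 2*t^2*exp(-3*t) + 4*t*exp(-3*t) + exp(-3*t), -8*t^2*exp(-3*t) - 4*t*exp(-3*t)]
  [t*exp(-3*t), t^2*exp(-3*t)/2 + t*exp(-3*t), -2*t^2*exp(-3*t) - t*exp(-3*t) + exp(-3*t)]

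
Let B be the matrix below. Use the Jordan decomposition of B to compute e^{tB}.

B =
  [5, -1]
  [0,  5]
e^{tB} =
  [exp(5*t), -t*exp(5*t)]
  [0, exp(5*t)]

Strategy: write B = P · J · P⁻¹ where J is a Jordan canonical form, so e^{tB} = P · e^{tJ} · P⁻¹, and e^{tJ} can be computed block-by-block.

B has Jordan form
J =
  [5, 1]
  [0, 5]
(up to reordering of blocks).

Per-block formulas:
  For a 2×2 Jordan block J_2(5): exp(t · J_2(5)) = e^(5t)·(I + t·N), where N is the 2×2 nilpotent shift.

After assembling e^{tJ} and conjugating by P, we get:

e^{tB} =
  [exp(5*t), -t*exp(5*t)]
  [0, exp(5*t)]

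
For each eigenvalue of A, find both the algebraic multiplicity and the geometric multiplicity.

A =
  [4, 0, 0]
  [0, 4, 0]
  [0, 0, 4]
λ = 4: alg = 3, geom = 3

Step 1 — factor the characteristic polynomial to read off the algebraic multiplicities:
  χ_A(x) = (x - 4)^3

Step 2 — compute geometric multiplicities via the rank-nullity identity g(λ) = n − rank(A − λI):
  rank(A − (4)·I) = 0, so dim ker(A − (4)·I) = n − 0 = 3

Summary:
  λ = 4: algebraic multiplicity = 3, geometric multiplicity = 3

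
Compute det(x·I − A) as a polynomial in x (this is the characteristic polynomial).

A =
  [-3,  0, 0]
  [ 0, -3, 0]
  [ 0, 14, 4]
x^3 + 2*x^2 - 15*x - 36

Expanding det(x·I − A) (e.g. by cofactor expansion or by noting that A is similar to its Jordan form J, which has the same characteristic polynomial as A) gives
  χ_A(x) = x^3 + 2*x^2 - 15*x - 36
which factors as (x - 4)*(x + 3)^2. The eigenvalues (with algebraic multiplicities) are λ = -3 with multiplicity 2, λ = 4 with multiplicity 1.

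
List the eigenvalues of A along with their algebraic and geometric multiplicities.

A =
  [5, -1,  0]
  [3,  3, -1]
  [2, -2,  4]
λ = 4: alg = 3, geom = 1

Step 1 — factor the characteristic polynomial to read off the algebraic multiplicities:
  χ_A(x) = (x - 4)^3

Step 2 — compute geometric multiplicities via the rank-nullity identity g(λ) = n − rank(A − λI):
  rank(A − (4)·I) = 2, so dim ker(A − (4)·I) = n − 2 = 1

Summary:
  λ = 4: algebraic multiplicity = 3, geometric multiplicity = 1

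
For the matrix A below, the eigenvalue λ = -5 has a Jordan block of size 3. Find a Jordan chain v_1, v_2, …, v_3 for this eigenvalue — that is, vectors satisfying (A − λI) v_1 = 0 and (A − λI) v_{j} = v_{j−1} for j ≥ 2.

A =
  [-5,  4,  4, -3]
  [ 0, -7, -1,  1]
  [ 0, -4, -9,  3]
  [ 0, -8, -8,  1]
A Jordan chain for λ = -5 of length 3:
v_1 = (4, -2, -4, -8)ᵀ
v_2 = (4, -1, -4, -8)ᵀ
v_3 = (0, 0, 1, 0)ᵀ

Let N = A − (-5)·I. We want v_3 with N^3 v_3 = 0 but N^2 v_3 ≠ 0; then v_{j-1} := N · v_j for j = 3, …, 2.

Pick v_3 = (0, 0, 1, 0)ᵀ.
Then v_2 = N · v_3 = (4, -1, -4, -8)ᵀ.
Then v_1 = N · v_2 = (4, -2, -4, -8)ᵀ.

Sanity check: (A − (-5)·I) v_1 = (0, 0, 0, 0)ᵀ = 0. ✓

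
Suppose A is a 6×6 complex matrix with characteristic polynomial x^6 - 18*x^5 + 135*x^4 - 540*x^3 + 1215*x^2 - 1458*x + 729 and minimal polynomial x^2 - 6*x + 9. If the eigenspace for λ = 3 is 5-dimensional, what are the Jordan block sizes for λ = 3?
Block sizes for λ = 3: [2, 1, 1, 1, 1]

Step 1 — from the characteristic polynomial, algebraic multiplicity of λ = 3 is 6. From dim ker(A − (3)·I) = 5, there are exactly 5 Jordan blocks for λ = 3.
Step 2 — from the minimal polynomial, the factor (x − 3)^2 tells us the largest block for λ = 3 has size 2.
Step 3 — with total size 6, 5 blocks, and largest block 2, the block sizes (in nonincreasing order) are [2, 1, 1, 1, 1].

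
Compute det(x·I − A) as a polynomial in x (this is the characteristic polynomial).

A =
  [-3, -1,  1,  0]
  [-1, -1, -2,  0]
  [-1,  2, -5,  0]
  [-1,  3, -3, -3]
x^4 + 12*x^3 + 54*x^2 + 108*x + 81

Expanding det(x·I − A) (e.g. by cofactor expansion or by noting that A is similar to its Jordan form J, which has the same characteristic polynomial as A) gives
  χ_A(x) = x^4 + 12*x^3 + 54*x^2 + 108*x + 81
which factors as (x + 3)^4. The eigenvalues (with algebraic multiplicities) are λ = -3 with multiplicity 4.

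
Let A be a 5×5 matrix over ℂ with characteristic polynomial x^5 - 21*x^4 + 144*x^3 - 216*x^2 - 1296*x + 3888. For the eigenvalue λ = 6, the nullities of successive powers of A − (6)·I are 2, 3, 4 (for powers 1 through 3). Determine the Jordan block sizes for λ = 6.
Block sizes for λ = 6: [3, 1]

From the dimensions of kernels of powers, the number of Jordan blocks of size at least j is d_j − d_{j−1} where d_j = dim ker(N^j) (with d_0 = 0). Computing the differences gives [2, 1, 1].
The number of blocks of size exactly k is (#blocks of size ≥ k) − (#blocks of size ≥ k + 1), so the partition is: 1 block(s) of size 1, 1 block(s) of size 3.
In nonincreasing order the block sizes are [3, 1].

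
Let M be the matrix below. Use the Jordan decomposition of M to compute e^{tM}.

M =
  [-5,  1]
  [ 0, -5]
e^{tM} =
  [exp(-5*t), t*exp(-5*t)]
  [0, exp(-5*t)]

Strategy: write M = P · J · P⁻¹ where J is a Jordan canonical form, so e^{tM} = P · e^{tJ} · P⁻¹, and e^{tJ} can be computed block-by-block.

M has Jordan form
J =
  [-5,  1]
  [ 0, -5]
(up to reordering of blocks).

Per-block formulas:
  For a 2×2 Jordan block J_2(-5): exp(t · J_2(-5)) = e^(-5t)·(I + t·N), where N is the 2×2 nilpotent shift.

After assembling e^{tJ} and conjugating by P, we get:

e^{tM} =
  [exp(-5*t), t*exp(-5*t)]
  [0, exp(-5*t)]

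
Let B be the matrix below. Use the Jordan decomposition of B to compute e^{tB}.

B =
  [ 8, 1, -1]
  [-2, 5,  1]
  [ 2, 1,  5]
e^{tB} =
  [2*t*exp(6*t) + exp(6*t), t*exp(6*t), -t*exp(6*t)]
  [-2*t*exp(6*t), -t*exp(6*t) + exp(6*t), t*exp(6*t)]
  [2*t*exp(6*t), t*exp(6*t), -t*exp(6*t) + exp(6*t)]

Strategy: write B = P · J · P⁻¹ where J is a Jordan canonical form, so e^{tB} = P · e^{tJ} · P⁻¹, and e^{tJ} can be computed block-by-block.

B has Jordan form
J =
  [6, 1, 0]
  [0, 6, 0]
  [0, 0, 6]
(up to reordering of blocks).

Per-block formulas:
  For a 1×1 block at λ = 6: exp(t · [6]) = [e^(6t)].
  For a 2×2 Jordan block J_2(6): exp(t · J_2(6)) = e^(6t)·(I + t·N), where N is the 2×2 nilpotent shift.

After assembling e^{tJ} and conjugating by P, we get:

e^{tB} =
  [2*t*exp(6*t) + exp(6*t), t*exp(6*t), -t*exp(6*t)]
  [-2*t*exp(6*t), -t*exp(6*t) + exp(6*t), t*exp(6*t)]
  [2*t*exp(6*t), t*exp(6*t), -t*exp(6*t) + exp(6*t)]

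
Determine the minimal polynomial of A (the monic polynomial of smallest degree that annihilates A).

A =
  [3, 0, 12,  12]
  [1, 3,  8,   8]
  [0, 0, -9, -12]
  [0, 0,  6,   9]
x^3 - 3*x^2 - 9*x + 27

The characteristic polynomial is χ_A(x) = (x - 3)^3*(x + 3), so the eigenvalues are known. The minimal polynomial is
  m_A(x) = Π_λ (x − λ)^{k_λ}
where k_λ is the size of the *largest* Jordan block for λ (equivalently, the smallest k with (A − λI)^k v = 0 for every generalised eigenvector v of λ).

  λ = -3: largest Jordan block has size 1, contributing (x + 3)
  λ = 3: largest Jordan block has size 2, contributing (x − 3)^2

So m_A(x) = (x - 3)^2*(x + 3) = x^3 - 3*x^2 - 9*x + 27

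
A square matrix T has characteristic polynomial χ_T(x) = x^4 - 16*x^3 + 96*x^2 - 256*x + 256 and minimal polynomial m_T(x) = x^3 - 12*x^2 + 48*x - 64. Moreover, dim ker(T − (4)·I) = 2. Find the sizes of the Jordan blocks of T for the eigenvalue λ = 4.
Block sizes for λ = 4: [3, 1]

Step 1 — from the characteristic polynomial, algebraic multiplicity of λ = 4 is 4. From dim ker(T − (4)·I) = 2, there are exactly 2 Jordan blocks for λ = 4.
Step 2 — from the minimal polynomial, the factor (x − 4)^3 tells us the largest block for λ = 4 has size 3.
Step 3 — with total size 4, 2 blocks, and largest block 3, the block sizes (in nonincreasing order) are [3, 1].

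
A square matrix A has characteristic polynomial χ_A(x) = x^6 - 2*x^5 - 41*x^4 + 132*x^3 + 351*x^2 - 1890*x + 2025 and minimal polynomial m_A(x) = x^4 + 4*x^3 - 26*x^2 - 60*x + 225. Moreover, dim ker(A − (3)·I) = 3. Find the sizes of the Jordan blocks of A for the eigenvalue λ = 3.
Block sizes for λ = 3: [2, 1, 1]

Step 1 — from the characteristic polynomial, algebraic multiplicity of λ = 3 is 4. From dim ker(A − (3)·I) = 3, there are exactly 3 Jordan blocks for λ = 3.
Step 2 — from the minimal polynomial, the factor (x − 3)^2 tells us the largest block for λ = 3 has size 2.
Step 3 — with total size 4, 3 blocks, and largest block 2, the block sizes (in nonincreasing order) are [2, 1, 1].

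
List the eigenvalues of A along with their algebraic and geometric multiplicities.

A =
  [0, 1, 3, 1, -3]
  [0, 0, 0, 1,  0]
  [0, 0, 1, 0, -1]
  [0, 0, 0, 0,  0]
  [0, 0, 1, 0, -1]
λ = 0: alg = 5, geom = 2

Step 1 — factor the characteristic polynomial to read off the algebraic multiplicities:
  χ_A(x) = x^5

Step 2 — compute geometric multiplicities via the rank-nullity identity g(λ) = n − rank(A − λI):
  rank(A − (0)·I) = 3, so dim ker(A − (0)·I) = n − 3 = 2

Summary:
  λ = 0: algebraic multiplicity = 5, geometric multiplicity = 2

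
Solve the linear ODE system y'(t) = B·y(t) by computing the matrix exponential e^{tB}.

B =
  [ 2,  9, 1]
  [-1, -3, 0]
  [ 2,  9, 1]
e^{tB} =
  [-3*t^2/2 + 2*t + 1, 9*t, 3*t^2/2 + t]
  [t^2/2 - t, 1 - 3*t, -t^2/2]
  [-3*t^2/2 + 2*t, 9*t, 3*t^2/2 + t + 1]

Strategy: write B = P · J · P⁻¹ where J is a Jordan canonical form, so e^{tB} = P · e^{tJ} · P⁻¹, and e^{tJ} can be computed block-by-block.

B has Jordan form
J =
  [0, 1, 0]
  [0, 0, 1]
  [0, 0, 0]
(up to reordering of blocks).

Per-block formulas:
  For a 3×3 Jordan block J_3(0): exp(t · J_3(0)) = e^(0t)·(I + t·N + (t^2/2)·N^2), where N is the 3×3 nilpotent shift.

After assembling e^{tJ} and conjugating by P, we get:

e^{tB} =
  [-3*t^2/2 + 2*t + 1, 9*t, 3*t^2/2 + t]
  [t^2/2 - t, 1 - 3*t, -t^2/2]
  [-3*t^2/2 + 2*t, 9*t, 3*t^2/2 + t + 1]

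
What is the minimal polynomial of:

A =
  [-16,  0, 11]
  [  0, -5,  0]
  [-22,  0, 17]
x^2 - x - 30

The characteristic polynomial is χ_A(x) = (x - 6)*(x + 5)^2, so the eigenvalues are known. The minimal polynomial is
  m_A(x) = Π_λ (x − λ)^{k_λ}
where k_λ is the size of the *largest* Jordan block for λ (equivalently, the smallest k with (A − λI)^k v = 0 for every generalised eigenvector v of λ).

  λ = -5: largest Jordan block has size 1, contributing (x + 5)
  λ = 6: largest Jordan block has size 1, contributing (x − 6)

So m_A(x) = (x - 6)*(x + 5) = x^2 - x - 30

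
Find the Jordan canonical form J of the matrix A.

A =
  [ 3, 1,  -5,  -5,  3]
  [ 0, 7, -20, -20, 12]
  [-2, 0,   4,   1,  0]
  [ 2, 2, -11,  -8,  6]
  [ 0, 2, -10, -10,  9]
J_2(3) ⊕ J_2(3) ⊕ J_1(3)

The characteristic polynomial is
  det(x·I − A) = x^5 - 15*x^4 + 90*x^3 - 270*x^2 + 405*x - 243 = (x - 3)^5

Eigenvalues and multiplicities (the geometric multiplicity of λ is n − rank(A − λI), which equals the number of Jordan blocks for λ):
  λ = 3: algebraic multiplicity = 5, geometric multiplicity = 3

Determining the block sizes for each eigenvalue:
  λ = 3: with am = 5 and gm = 3, the partition is not yet determined (e.g. several partitions of 5 into 3 parts exist). Let N = A − (3)·I. Computing rank(N^1) = 2, rank(N^2) = 0; the number of blocks of size ≥ j is rank(N^{j−1}) − rank(N^j), giving [3, 2]. So we have 2 block(s) of size 2, 1 block(s) of size 1 → block sizes [2, 2, 1]

Assembling the blocks gives a Jordan form
J =
  [3, 1, 0, 0, 0]
  [0, 3, 0, 0, 0]
  [0, 0, 3, 1, 0]
  [0, 0, 0, 3, 0]
  [0, 0, 0, 0, 3]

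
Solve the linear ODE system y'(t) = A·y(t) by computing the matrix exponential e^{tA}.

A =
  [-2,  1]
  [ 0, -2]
e^{tA} =
  [exp(-2*t), t*exp(-2*t)]
  [0, exp(-2*t)]

Strategy: write A = P · J · P⁻¹ where J is a Jordan canonical form, so e^{tA} = P · e^{tJ} · P⁻¹, and e^{tJ} can be computed block-by-block.

A has Jordan form
J =
  [-2,  1]
  [ 0, -2]
(up to reordering of blocks).

Per-block formulas:
  For a 2×2 Jordan block J_2(-2): exp(t · J_2(-2)) = e^(-2t)·(I + t·N), where N is the 2×2 nilpotent shift.

After assembling e^{tJ} and conjugating by P, we get:

e^{tA} =
  [exp(-2*t), t*exp(-2*t)]
  [0, exp(-2*t)]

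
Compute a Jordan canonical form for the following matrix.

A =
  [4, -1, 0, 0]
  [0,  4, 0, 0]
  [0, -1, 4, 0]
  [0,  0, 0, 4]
J_2(4) ⊕ J_1(4) ⊕ J_1(4)

The characteristic polynomial is
  det(x·I − A) = x^4 - 16*x^3 + 96*x^2 - 256*x + 256 = (x - 4)^4

Eigenvalues and multiplicities (the geometric multiplicity of λ is n − rank(A − λI), which equals the number of Jordan blocks for λ):
  λ = 4: algebraic multiplicity = 4, geometric multiplicity = 3

Determining the block sizes for each eigenvalue:
  λ = 4: 3 blocks summing to 4 forces exactly one block of size 2 and the rest size 1 → block sizes [2, 1, 1]

Assembling the blocks gives a Jordan form
J =
  [4, 1, 0, 0]
  [0, 4, 0, 0]
  [0, 0, 4, 0]
  [0, 0, 0, 4]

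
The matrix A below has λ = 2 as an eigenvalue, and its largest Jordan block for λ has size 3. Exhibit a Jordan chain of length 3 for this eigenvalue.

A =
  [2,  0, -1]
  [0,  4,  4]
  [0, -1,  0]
A Jordan chain for λ = 2 of length 3:
v_1 = (1, 0, 0)ᵀ
v_2 = (0, 2, -1)ᵀ
v_3 = (0, 1, 0)ᵀ

Let N = A − (2)·I. We want v_3 with N^3 v_3 = 0 but N^2 v_3 ≠ 0; then v_{j-1} := N · v_j for j = 3, …, 2.

Pick v_3 = (0, 1, 0)ᵀ.
Then v_2 = N · v_3 = (0, 2, -1)ᵀ.
Then v_1 = N · v_2 = (1, 0, 0)ᵀ.

Sanity check: (A − (2)·I) v_1 = (0, 0, 0)ᵀ = 0. ✓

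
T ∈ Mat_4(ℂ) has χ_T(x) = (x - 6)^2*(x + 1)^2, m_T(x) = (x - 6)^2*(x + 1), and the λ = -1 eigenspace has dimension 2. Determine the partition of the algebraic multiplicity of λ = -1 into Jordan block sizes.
Block sizes for λ = -1: [1, 1]

Step 1 — from the characteristic polynomial, algebraic multiplicity of λ = -1 is 2. From dim ker(T − (-1)·I) = 2, there are exactly 2 Jordan blocks for λ = -1.
Step 2 — from the minimal polynomial, the factor (x + 1) tells us the largest block for λ = -1 has size 1.
Step 3 — with total size 2, 2 blocks, and largest block 1, the block sizes (in nonincreasing order) are [1, 1].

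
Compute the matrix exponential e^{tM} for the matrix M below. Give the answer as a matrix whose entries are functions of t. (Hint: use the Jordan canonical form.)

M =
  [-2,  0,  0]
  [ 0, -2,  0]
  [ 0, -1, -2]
e^{tM} =
  [exp(-2*t), 0, 0]
  [0, exp(-2*t), 0]
  [0, -t*exp(-2*t), exp(-2*t)]

Strategy: write M = P · J · P⁻¹ where J is a Jordan canonical form, so e^{tM} = P · e^{tJ} · P⁻¹, and e^{tJ} can be computed block-by-block.

M has Jordan form
J =
  [-2,  1,  0]
  [ 0, -2,  0]
  [ 0,  0, -2]
(up to reordering of blocks).

Per-block formulas:
  For a 2×2 Jordan block J_2(-2): exp(t · J_2(-2)) = e^(-2t)·(I + t·N), where N is the 2×2 nilpotent shift.
  For a 1×1 block at λ = -2: exp(t · [-2]) = [e^(-2t)].

After assembling e^{tJ} and conjugating by P, we get:

e^{tM} =
  [exp(-2*t), 0, 0]
  [0, exp(-2*t), 0]
  [0, -t*exp(-2*t), exp(-2*t)]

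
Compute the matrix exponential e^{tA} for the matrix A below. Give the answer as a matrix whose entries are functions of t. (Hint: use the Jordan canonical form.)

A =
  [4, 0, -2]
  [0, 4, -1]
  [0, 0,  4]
e^{tA} =
  [exp(4*t), 0, -2*t*exp(4*t)]
  [0, exp(4*t), -t*exp(4*t)]
  [0, 0, exp(4*t)]

Strategy: write A = P · J · P⁻¹ where J is a Jordan canonical form, so e^{tA} = P · e^{tJ} · P⁻¹, and e^{tJ} can be computed block-by-block.

A has Jordan form
J =
  [4, 1, 0]
  [0, 4, 0]
  [0, 0, 4]
(up to reordering of blocks).

Per-block formulas:
  For a 2×2 Jordan block J_2(4): exp(t · J_2(4)) = e^(4t)·(I + t·N), where N is the 2×2 nilpotent shift.
  For a 1×1 block at λ = 4: exp(t · [4]) = [e^(4t)].

After assembling e^{tJ} and conjugating by P, we get:

e^{tA} =
  [exp(4*t), 0, -2*t*exp(4*t)]
  [0, exp(4*t), -t*exp(4*t)]
  [0, 0, exp(4*t)]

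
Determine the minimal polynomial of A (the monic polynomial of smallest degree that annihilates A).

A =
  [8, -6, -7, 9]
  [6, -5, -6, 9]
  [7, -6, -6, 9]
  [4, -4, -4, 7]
x^2 - 2*x + 1

The characteristic polynomial is χ_A(x) = (x - 1)^4, so the eigenvalues are known. The minimal polynomial is
  m_A(x) = Π_λ (x − λ)^{k_λ}
where k_λ is the size of the *largest* Jordan block for λ (equivalently, the smallest k with (A − λI)^k v = 0 for every generalised eigenvector v of λ).

  λ = 1: largest Jordan block has size 2, contributing (x − 1)^2

So m_A(x) = (x - 1)^2 = x^2 - 2*x + 1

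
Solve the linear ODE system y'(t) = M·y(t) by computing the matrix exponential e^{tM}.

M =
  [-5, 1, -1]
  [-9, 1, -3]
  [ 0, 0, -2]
e^{tM} =
  [-3*t*exp(-2*t) + exp(-2*t), t*exp(-2*t), -t*exp(-2*t)]
  [-9*t*exp(-2*t), 3*t*exp(-2*t) + exp(-2*t), -3*t*exp(-2*t)]
  [0, 0, exp(-2*t)]

Strategy: write M = P · J · P⁻¹ where J is a Jordan canonical form, so e^{tM} = P · e^{tJ} · P⁻¹, and e^{tJ} can be computed block-by-block.

M has Jordan form
J =
  [-2,  1,  0]
  [ 0, -2,  0]
  [ 0,  0, -2]
(up to reordering of blocks).

Per-block formulas:
  For a 2×2 Jordan block J_2(-2): exp(t · J_2(-2)) = e^(-2t)·(I + t·N), where N is the 2×2 nilpotent shift.
  For a 1×1 block at λ = -2: exp(t · [-2]) = [e^(-2t)].

After assembling e^{tJ} and conjugating by P, we get:

e^{tM} =
  [-3*t*exp(-2*t) + exp(-2*t), t*exp(-2*t), -t*exp(-2*t)]
  [-9*t*exp(-2*t), 3*t*exp(-2*t) + exp(-2*t), -3*t*exp(-2*t)]
  [0, 0, exp(-2*t)]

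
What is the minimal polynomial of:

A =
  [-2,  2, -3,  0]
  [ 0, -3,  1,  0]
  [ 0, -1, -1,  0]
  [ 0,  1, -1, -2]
x^3 + 6*x^2 + 12*x + 8

The characteristic polynomial is χ_A(x) = (x + 2)^4, so the eigenvalues are known. The minimal polynomial is
  m_A(x) = Π_λ (x − λ)^{k_λ}
where k_λ is the size of the *largest* Jordan block for λ (equivalently, the smallest k with (A − λI)^k v = 0 for every generalised eigenvector v of λ).

  λ = -2: largest Jordan block has size 3, contributing (x + 2)^3

So m_A(x) = (x + 2)^3 = x^3 + 6*x^2 + 12*x + 8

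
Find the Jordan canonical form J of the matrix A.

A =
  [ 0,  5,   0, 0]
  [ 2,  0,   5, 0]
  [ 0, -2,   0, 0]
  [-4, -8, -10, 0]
J_3(0) ⊕ J_1(0)

The characteristic polynomial is
  det(x·I − A) = x^4

Eigenvalues and multiplicities (the geometric multiplicity of λ is n − rank(A − λI), which equals the number of Jordan blocks for λ):
  λ = 0: algebraic multiplicity = 4, geometric multiplicity = 2

Determining the block sizes for each eigenvalue:
  λ = 0: with am = 4 and gm = 2, the partition is not yet determined (e.g. several partitions of 4 into 2 parts exist). Let N = A − (0)·I. Computing rank(N^1) = 2, rank(N^2) = 1, rank(N^3) = 0; the number of blocks of size ≥ j is rank(N^{j−1}) − rank(N^j), giving [2, 1, 1]. So we have 1 block(s) of size 3, 1 block(s) of size 1 → block sizes [3, 1]

Assembling the blocks gives a Jordan form
J =
  [0, 1, 0, 0]
  [0, 0, 1, 0]
  [0, 0, 0, 0]
  [0, 0, 0, 0]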